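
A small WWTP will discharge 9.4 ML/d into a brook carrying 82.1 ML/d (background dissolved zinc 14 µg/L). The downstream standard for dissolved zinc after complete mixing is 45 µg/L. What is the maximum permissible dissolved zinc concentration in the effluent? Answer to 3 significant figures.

At the limit, (Qr·Cr + Qe·Cₑ)/(Qr + Qe) = 45:
Cₑ = (91.50·45 − 82.10·14.00) / 9.400 = 315.8 µg/L.

316 µg/L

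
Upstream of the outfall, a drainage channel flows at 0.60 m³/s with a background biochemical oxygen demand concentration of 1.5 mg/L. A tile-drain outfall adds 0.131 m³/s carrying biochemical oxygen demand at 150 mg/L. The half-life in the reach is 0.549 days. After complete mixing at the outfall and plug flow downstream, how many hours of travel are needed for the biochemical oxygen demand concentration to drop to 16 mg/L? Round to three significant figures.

10.7 h

After mixing, C = (0.6000·1.500 + 0.1310·150.0) / 0.7310 = 20.55/0.7310 = 28.11 mg/L.
Half-life 0.549 d → k = ln 2 / 0.549 = 1.263 d⁻¹.
28.11·exp(−k·t) = 16 → t = ln(28.11/16)/k = 38570 s = 10.71 h.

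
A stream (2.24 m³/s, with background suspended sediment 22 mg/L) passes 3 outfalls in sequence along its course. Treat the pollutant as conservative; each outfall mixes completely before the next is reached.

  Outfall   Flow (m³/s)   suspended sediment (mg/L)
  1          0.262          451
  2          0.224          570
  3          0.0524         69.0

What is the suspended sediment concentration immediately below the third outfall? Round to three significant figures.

108 mg/L

Below outfall 1: Q → 2.502 m³/s, C = (2.240·22.00 + 0.2620·451.0)/2.502 = 66.92 mg/L.
Below outfall 2: Q → 2.726 m³/s, C = (2.502·66.92 + 0.2240·570.0)/2.726 = 108.3 mg/L.
Below outfall 3: Q → 2.778 m³/s, C = (2.726·108.3 + 0.05240·69.00)/2.778 = 107.5 mg/L.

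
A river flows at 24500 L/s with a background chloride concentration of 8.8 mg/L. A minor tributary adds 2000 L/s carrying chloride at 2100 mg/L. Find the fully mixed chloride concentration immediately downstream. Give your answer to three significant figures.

167 mg/L

After mixing, C = (24500·8.800 + 2000·2100) / 26500 = 4416000/26500 = 166.6 mg/L.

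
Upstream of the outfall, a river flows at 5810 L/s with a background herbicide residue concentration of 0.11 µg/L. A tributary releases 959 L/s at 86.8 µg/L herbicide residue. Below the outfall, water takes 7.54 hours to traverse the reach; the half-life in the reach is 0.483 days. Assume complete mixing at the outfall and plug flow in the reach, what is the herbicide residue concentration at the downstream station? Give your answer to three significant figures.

Mass balance: C = (5810·0.1100 + 959.0·86.80) / 6769 = 83880/6769 = 12.39 µg/L.
Half-life 0.483 d → k = ln 2 / 0.483 = 1.435 d⁻¹.
Decay over the reach: 12.39·exp(−kt) = 12.39·0.6371 = 7.895 µg/L.

7.89 µg/L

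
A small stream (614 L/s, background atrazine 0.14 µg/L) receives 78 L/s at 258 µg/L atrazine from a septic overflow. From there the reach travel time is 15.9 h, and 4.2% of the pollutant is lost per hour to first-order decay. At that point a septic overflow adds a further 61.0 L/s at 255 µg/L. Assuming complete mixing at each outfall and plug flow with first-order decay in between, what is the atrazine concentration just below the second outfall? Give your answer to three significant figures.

After mixing, C = (614.0·0.1400 + 78.00·258.0) / 692.0 = 20210/692.0 = 29.21 µg/L; combined flow 692.0 L/s.
4.2%/h lost → k = −ln(1 − 0.042) = 0.04291 h⁻¹.
After decay, C = 29.21 × e^(−kt) = 29.21 × 0.5055 = 14.76 µg/L.
At the second outfall, C = (692.0·14.76 + 61.00·255.0) / (692.0 + 61.00) = 34.22 µg/L.

34.2 µg/L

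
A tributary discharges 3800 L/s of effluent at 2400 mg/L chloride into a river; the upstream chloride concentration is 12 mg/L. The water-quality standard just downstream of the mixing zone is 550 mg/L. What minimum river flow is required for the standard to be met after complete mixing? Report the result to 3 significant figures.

Set C_mix = 550: (Q·12.00 + 3800·2400) / (Q + 3800) = 550
→ Q = 3800·(2400 − 550)/(550 − 12.00) = 13070 L/s.

13100 L/s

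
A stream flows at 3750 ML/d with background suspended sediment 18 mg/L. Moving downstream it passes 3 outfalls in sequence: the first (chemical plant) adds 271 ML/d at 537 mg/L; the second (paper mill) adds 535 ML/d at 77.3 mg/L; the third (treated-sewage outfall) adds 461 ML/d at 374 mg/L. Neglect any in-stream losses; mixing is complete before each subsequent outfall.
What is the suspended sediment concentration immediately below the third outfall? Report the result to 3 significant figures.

Outfall 1: combined Q = 4021 ML/d; C = (3750·18.00 + 271.0·537.0)/4021 = 52.98 mg/L.
Outfall 2: combined Q = 4556 ML/d; C = (4021·52.98 + 535.0·77.30)/4556 = 55.83 mg/L.
Outfall 3: combined Q = 5017 ML/d; C = (4556·55.83 + 461.0·374.0)/5017 = 85.07 mg/L.

85.1 mg/L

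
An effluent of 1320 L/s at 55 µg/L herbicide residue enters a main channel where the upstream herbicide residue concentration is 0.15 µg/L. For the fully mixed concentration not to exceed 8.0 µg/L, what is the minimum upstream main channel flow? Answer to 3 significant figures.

7900 L/s

Set C_mix = 8.0: (Q·0.1500 + 1320·55.00) / (Q + 1320) = 8.0
→ Q = 1320·(55.00 − 8.0)/(8.0 − 0.1500) = 7903 L/s.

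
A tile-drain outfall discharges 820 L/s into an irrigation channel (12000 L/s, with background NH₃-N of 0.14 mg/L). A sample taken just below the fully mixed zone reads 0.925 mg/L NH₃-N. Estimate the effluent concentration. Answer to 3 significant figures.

12.4 mg/L

Mass balance: 12000·0.1400 + 820.0·Cₑ = 12820·0.9250
→ Cₑ = (12820·0.9250 − 12000·0.1400) / 820.0 = 12.41 mg/L.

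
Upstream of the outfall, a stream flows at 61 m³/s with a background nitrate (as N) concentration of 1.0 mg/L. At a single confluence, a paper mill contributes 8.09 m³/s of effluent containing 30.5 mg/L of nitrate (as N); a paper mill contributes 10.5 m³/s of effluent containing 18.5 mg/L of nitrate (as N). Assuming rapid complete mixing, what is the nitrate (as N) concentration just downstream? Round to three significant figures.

Mixed concentration C = ΣQC/ΣQ = (61.00·1.000 + 8.090·30.50 + 10.50·18.50) / 79.59 = 502.0/79.59 = 6.307 mg/L.

6.31 mg/L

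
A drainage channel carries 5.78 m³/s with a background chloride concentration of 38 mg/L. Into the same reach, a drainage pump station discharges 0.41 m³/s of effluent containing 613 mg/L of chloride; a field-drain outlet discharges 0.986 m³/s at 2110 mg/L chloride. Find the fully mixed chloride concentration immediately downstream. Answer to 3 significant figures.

356 mg/L

After mixing, C = (5.780·38.00 + 0.4100·613.0 + 0.9860·2110) / 7.176 = 2551/7.176 = 355.6 mg/L.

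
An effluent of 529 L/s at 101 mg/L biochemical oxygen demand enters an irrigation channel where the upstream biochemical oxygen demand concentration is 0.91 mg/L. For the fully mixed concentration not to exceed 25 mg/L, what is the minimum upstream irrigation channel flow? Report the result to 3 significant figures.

1670 L/s

Set C_mix = 25: (Q·0.9100 + 529.0·101.0) / (Q + 529.0) = 25
→ Q = 529.0·(101.0 − 25)/(25 − 0.9100) = 1669 L/s.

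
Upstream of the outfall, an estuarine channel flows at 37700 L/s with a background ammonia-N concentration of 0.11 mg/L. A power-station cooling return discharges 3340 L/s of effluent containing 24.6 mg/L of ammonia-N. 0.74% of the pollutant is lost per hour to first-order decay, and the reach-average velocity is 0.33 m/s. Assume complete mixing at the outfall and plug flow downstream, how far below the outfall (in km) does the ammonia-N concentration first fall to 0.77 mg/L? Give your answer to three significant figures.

Flow-weighted average: C = (37700·0.1100 + 3340·24.60) / 41040 = 86310/41040 = 2.103 mg/L.
0.74%/h lost → k = −ln(1 − 0.0074) = 0.007428 h⁻¹.
Set 2.103·exp(−k·t) = 0.77 → t = ln(2.103/0.77)/k = 487000 s = 135.3 h.
Distance = v·t = 0.33·487000 = 160700 m = 160.7 km.

161 km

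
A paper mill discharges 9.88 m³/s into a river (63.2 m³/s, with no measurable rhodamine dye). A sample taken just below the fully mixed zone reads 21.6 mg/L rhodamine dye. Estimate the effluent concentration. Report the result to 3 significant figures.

Mass balance: 63.20·0 + 9.880·Cₑ = 73.08·21.60
→ Cₑ = (73.08·21.60 − 63.20·0) / 9.880 = 159.8 mg/L.

160 mg/L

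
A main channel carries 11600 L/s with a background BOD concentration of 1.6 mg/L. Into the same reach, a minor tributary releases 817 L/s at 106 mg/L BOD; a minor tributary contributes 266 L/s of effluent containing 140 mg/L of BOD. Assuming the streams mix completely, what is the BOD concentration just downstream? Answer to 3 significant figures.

11.2 mg/L

Mass balance: C = (11600·1.600 + 817.0·106.0 + 266.0·140.0) / 12680 = 142400/12680 = 11.23 mg/L.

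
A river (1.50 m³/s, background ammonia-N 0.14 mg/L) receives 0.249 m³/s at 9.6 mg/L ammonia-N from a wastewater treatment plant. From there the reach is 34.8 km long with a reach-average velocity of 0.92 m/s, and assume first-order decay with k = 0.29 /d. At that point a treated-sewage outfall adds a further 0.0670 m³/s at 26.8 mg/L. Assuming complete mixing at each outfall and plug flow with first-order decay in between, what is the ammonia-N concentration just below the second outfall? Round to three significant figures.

2.25 mg/L

After mixing, C = (1.500·0.1400 + 0.2490·9.600) / 1.749 = 2.600/1.749 = 1.487 mg/L; combined flow 1.749 m³/s.
Travel time t = 34.8·1000 / 0.92 = 37830 s = 10.51 h.
First-order decay: C = 1.487·exp(−k·t) = 1.487·0.8808 = 1.310 mg/L.
Second outfall: C = (1.749·1.310 + 0.06700·26.80)/1.816 = 2.250 mg/L.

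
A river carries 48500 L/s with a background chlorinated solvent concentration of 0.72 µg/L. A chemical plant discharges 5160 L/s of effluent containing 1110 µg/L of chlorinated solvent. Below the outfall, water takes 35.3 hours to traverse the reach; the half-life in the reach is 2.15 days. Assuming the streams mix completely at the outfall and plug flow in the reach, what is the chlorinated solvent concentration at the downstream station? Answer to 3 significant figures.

66.8 µg/L

After mixing, C = (48500·0.7200 + 5160·1110) / 53660 = 5763000/53660 = 107.4 µg/L.
Half-life 2.15 d → k = ln 2 / 2.15 = 0.3224 d⁻¹.
After decay, C = 107.4 × e^(−kt) = 107.4 × 0.6224 = 66.84 µg/L.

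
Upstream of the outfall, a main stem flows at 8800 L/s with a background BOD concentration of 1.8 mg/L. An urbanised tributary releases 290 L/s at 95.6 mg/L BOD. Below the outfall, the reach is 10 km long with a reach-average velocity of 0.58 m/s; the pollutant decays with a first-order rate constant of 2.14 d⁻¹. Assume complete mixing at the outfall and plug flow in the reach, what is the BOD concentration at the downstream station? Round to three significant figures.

Flow-weighted average: C = (8800·1.800 + 290.0·95.60) / 9090 = 43560/9090 = 4.793 mg/L.
Travel time t = 10·1000 / 0.58 = 17240 s = 4.789 h.
After decay, C = 4.793 × e^(−kt) = 4.793 × 0.6524 = 3.127 mg/L.

3.13 mg/L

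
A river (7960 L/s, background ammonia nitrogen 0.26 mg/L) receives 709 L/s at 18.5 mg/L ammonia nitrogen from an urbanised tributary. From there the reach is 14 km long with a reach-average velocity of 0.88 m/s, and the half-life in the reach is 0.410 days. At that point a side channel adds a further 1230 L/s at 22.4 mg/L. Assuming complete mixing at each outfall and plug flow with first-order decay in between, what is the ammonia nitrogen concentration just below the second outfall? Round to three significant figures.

After mixing, C = (7960·0.2600 + 709.0·18.50) / 8669 = 15190/8669 = 1.752 mg/L; combined flow 8669 L/s.
Travel time t = 14·1000 / 0.88 = 15910 s = 4.419 h.
Half-life 0.410 d → k = ln 2 / 0.410 = 1.691 d⁻¹.
First-order decay: C = 1.752·exp(−k·t) = 1.752·0.7325 = 1.283 mg/L.
At the second outfall, C = (8669·1.283 + 1230·22.40) / (8669 + 1230) = 3.907 mg/L.

3.91 mg/L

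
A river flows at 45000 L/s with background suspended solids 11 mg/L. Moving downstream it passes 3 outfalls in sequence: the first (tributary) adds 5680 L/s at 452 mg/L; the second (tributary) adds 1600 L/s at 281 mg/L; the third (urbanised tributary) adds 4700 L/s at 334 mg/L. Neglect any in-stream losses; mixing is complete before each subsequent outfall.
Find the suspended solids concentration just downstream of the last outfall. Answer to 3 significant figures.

Outfall 1: combined Q = 50680 L/s; C = (45000·11.00 + 5680·452.0)/50680 = 60.43 mg/L.
Outfall 2: combined Q = 52280 L/s; C = (50680·60.43 + 1600·281.0)/52280 = 67.18 mg/L.
Outfall 3: combined Q = 56980 L/s; C = (52280·67.18 + 4700·334.0)/56980 = 89.18 mg/L.

89.2 mg/L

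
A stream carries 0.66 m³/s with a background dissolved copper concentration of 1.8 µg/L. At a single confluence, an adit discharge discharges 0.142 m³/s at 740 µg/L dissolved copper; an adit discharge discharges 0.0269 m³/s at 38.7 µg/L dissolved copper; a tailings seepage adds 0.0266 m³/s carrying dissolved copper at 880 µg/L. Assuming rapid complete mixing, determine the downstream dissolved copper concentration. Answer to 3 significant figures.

153 µg/L

Flow-weighted average: C = (0.6600·1.800 + 0.1420·740.0 + 0.02690·38.70 + 0.02660·880.0) / 0.8555 = 130.7/0.8555 = 152.8 µg/L.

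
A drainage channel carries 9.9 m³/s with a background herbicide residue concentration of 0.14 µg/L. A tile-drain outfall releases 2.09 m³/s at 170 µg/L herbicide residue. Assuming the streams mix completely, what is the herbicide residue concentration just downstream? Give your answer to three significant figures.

Flow-weighted average: C = (9.900·0.1400 + 2.090·170.0) / 11.99 = 356.7/11.99 = 29.75 µg/L.

29.7 µg/L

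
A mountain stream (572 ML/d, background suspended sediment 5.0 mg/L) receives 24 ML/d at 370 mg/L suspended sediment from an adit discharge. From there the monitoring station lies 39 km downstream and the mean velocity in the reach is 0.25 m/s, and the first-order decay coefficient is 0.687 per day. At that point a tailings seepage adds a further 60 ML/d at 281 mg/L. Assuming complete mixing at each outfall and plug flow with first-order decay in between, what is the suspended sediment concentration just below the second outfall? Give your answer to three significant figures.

30.9 mg/L

Mass balance: C = (572.0·5.000 + 24.00·370.0) / 596.0 = 11740/596.0 = 19.70 mg/L; combined flow 596.0 ML/d.
Travel time t = 39·1000 / 0.25 = 156000 s = 43.33 h.
After decay, C = 19.70 × e^(−kt) = 19.70 × 0.2893 = 5.698 mg/L.
At the second outfall, C = (596.0·5.698 + 60.00·281.0) / (596.0 + 60.00) = 30.88 mg/L.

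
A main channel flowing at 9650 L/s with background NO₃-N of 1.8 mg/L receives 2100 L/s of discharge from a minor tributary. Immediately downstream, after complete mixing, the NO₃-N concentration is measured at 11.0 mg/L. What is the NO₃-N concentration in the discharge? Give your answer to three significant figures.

Mass balance: 9650·1.800 + 2100·Cₑ = 11750·11.00
→ Cₑ = (11750·11.00 − 9650·1.800) / 2100 = 53.28 mg/L.

53.3 mg/L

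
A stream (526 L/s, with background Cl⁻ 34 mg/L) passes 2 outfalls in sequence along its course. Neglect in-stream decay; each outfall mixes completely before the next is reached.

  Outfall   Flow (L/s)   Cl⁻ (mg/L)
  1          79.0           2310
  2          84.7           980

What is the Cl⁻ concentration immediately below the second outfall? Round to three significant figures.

After outfall 1: Q = 526.0 + 79.00 = 605.0 L/s; C = (526.0·34.00 + 79.00·2310)/605.0 = 331.2 mg/L.
After outfall 2: Q = 605.0 + 84.70 = 689.7 L/s; C = (605.0·331.2 + 84.70·980.0)/689.7 = 410.9 mg/L.

411 mg/L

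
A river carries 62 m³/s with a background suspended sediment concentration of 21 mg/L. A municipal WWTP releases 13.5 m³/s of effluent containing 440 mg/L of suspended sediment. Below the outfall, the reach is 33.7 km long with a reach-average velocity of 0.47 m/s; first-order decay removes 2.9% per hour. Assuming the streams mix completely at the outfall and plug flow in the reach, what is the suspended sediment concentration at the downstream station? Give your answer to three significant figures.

53.4 mg/L

After mixing, C = (62.00·21.00 + 13.50·440.0) / 75.50 = 7242/75.50 = 95.92 mg/L.
Travel time t = 33.7·1000 / 0.47 = 71700 s = 19.92 h.
2.9%/h lost → k = −ln(1 − 0.029) = 0.02943 h⁻¹.
Decay over the reach: 95.92·exp(−kt) = 95.92·0.5565 = 53.38 mg/L.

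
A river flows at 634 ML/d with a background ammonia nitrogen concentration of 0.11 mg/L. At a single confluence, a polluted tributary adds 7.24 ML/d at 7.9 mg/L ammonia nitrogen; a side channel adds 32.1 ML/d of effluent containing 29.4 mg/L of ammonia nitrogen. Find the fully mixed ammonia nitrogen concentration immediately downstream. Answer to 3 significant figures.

1.59 mg/L

Mass balance: C = (634.0·0.1100 + 7.240·7.900 + 32.10·29.40) / 673.3 = 1071/673.3 = 1.590 mg/L.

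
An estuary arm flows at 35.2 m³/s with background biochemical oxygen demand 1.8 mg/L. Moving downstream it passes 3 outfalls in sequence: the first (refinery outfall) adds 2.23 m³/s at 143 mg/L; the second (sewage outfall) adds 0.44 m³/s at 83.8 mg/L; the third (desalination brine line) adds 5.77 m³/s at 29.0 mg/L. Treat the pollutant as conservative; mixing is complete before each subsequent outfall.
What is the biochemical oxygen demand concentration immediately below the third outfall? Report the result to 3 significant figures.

13.4 mg/L

After outfall 1: Q = 35.20 + 2.230 = 37.43 m³/s; C = (35.20·1.800 + 2.230·143.0)/37.43 = 10.21 mg/L.
After outfall 2: Q = 37.43 + 0.4400 = 37.87 m³/s; C = (37.43·10.21 + 0.4400·83.80)/37.87 = 11.07 mg/L.
After outfall 3: Q = 37.87 + 5.770 = 43.64 m³/s; C = (37.87·11.07 + 5.770·29.00)/43.64 = 13.44 mg/L.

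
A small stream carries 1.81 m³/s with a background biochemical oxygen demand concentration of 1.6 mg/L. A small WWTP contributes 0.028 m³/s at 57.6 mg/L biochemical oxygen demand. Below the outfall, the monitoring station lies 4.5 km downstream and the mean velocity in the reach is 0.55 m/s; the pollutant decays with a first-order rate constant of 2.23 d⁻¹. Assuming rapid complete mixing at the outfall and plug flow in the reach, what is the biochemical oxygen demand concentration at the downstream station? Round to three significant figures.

After mixing, C = (1.810·1.600 + 0.02800·57.60) / 1.838 = 4.509/1.838 = 2.453 mg/L.
Travel time t = 4.5·1000 / 0.55 = 8182 s = 2.273 h.
Applying C = C₀e^(−kt): 2.453 × 0.8096 = 1.986 mg/L.

1.99 mg/L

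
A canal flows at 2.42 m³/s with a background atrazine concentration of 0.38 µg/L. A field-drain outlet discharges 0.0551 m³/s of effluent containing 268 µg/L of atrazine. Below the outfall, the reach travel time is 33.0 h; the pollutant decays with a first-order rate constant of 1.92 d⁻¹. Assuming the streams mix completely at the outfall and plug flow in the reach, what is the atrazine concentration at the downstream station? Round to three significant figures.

0.452 µg/L

Conservation of mass: C = (2.420·0.3800 + 0.05510·268.0) / 2.475 = 15.69/2.475 = 6.338 µg/L.
After decay, C = 6.338 × e^(−kt) = 6.338 × 0.07136 = 0.4523 µg/L.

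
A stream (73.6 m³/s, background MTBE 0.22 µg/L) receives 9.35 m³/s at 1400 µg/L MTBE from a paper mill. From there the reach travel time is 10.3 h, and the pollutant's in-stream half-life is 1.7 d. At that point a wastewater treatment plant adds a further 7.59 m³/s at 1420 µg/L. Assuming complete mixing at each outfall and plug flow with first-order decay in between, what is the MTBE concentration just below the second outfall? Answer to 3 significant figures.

Flow-weighted average: C = (73.60·0.2200 + 9.350·1400) / 82.95 = 13110/82.95 = 158.0 µg/L; combined flow 82.95 m³/s.
Half-life 1.7 d → k = ln 2 / 1.7 = 0.4077 d⁻¹.
First-order decay: C = 158.0·exp(−k·t) = 158.0·0.8395 = 132.6 µg/L.
Second outfall: C = (82.95·132.6 + 7.590·1420)/90.54 = 240.6 µg/L.

241 µg/L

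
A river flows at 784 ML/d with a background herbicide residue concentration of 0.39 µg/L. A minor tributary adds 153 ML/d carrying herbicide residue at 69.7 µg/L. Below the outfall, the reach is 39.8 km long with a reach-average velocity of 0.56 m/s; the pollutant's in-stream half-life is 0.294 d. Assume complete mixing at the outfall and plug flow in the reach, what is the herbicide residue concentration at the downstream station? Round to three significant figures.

1.68 µg/L

Mixed concentration C = ΣQC/ΣQ = (784.0·0.3900 + 153.0·69.70) / 937.0 = 10970/937.0 = 11.71 µg/L.
Travel time t = 39.8·1000 / 0.56 = 71070 s = 19.74 h.
Half-life 0.294 d → k = ln 2 / 0.294 = 2.358 d⁻¹.
Decay over the reach: 11.71·exp(−kt) = 11.71·0.1438 = 1.683 µg/L.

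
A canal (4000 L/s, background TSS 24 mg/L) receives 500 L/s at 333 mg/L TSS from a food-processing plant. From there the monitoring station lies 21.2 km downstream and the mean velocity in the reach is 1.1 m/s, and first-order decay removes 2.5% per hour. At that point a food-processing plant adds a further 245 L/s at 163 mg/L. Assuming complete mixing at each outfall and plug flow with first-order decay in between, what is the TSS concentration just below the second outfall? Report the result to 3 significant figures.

56.7 mg/L

Flow-weighted average: C = (4000·24.00 + 500.0·333.0) / 4500 = 262500/4500 = 58.33 mg/L; combined flow 4500 L/s.
Travel time t = 21.2·1000 / 1.1 = 19270 s = 5.354 h.
2.5%/h lost → k = −ln(1 − 0.025) = 0.02532 h⁻¹.
Decay over the reach: 58.33·exp(−kt) = 58.33·0.8732 = 50.94 mg/L.
Second outfall: C = (4500·50.94 + 245.0·163.0)/4745 = 56.73 mg/L.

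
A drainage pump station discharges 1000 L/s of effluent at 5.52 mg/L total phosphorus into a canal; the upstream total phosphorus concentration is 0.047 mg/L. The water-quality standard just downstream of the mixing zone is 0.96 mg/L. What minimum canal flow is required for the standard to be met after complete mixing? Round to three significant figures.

Set C_mix = 0.96: (Q·0.04700 + 1000·5.520) / (Q + 1000) = 0.96
→ Q = 1000·(5.520 − 0.96)/(0.96 − 0.04700) = 4995 L/s.

4990 L/s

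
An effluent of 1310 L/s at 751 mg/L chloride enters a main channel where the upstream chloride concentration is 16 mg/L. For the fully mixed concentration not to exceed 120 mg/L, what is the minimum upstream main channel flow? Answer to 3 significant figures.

Set C_mix = 120: (Q·16.00 + 1310·751.0) / (Q + 1310) = 120
→ Q = 1310·(751.0 − 120)/(120 − 16.00) = 7948 L/s.

7950 L/s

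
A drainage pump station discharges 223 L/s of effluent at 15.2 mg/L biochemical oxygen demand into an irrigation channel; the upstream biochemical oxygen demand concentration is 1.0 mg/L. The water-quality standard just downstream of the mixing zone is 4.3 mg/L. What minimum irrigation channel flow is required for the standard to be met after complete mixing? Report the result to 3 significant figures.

737 L/s

Set C_mix = 4.3: (Q·1.000 + 223.0·15.20) / (Q + 223.0) = 4.3
→ Q = 223.0·(15.20 − 4.3)/(4.3 − 1.000) = 736.6 L/s.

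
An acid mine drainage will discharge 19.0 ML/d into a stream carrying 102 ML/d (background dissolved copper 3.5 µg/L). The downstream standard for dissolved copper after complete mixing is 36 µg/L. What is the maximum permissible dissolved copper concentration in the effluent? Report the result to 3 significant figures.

At the limit, (Qr·Cr + Qe·Cₑ)/(Qr + Qe) = 36:
Cₑ = (121.0·36 − 102.0·3.500) / 19.00 = 210.5 µg/L.

210 µg/L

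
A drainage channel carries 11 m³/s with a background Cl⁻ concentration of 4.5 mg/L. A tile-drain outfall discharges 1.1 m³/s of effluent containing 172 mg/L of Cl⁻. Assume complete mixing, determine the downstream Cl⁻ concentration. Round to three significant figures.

19.7 mg/L

Conservation of mass: C = (11.00·4.500 + 1.100·172.0) / 12.10 = 238.7/12.10 = 19.73 mg/L.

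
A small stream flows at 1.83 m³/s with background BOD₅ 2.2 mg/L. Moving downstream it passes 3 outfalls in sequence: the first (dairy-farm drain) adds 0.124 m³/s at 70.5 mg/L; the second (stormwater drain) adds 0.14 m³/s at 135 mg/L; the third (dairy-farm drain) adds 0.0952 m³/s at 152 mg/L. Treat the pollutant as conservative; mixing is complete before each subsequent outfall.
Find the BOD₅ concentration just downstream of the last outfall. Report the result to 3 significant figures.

Below outfall 1: Q → 1.954 m³/s, C = (1.830·2.200 + 0.1240·70.50)/1.954 = 6.534 mg/L.
Below outfall 2: Q → 2.094 m³/s, C = (1.954·6.534 + 0.1400·135.0)/2.094 = 15.12 mg/L.
Below outfall 3: Q → 2.189 m³/s, C = (2.094·15.12 + 0.09520·152.0)/2.189 = 21.08 mg/L.

21.1 mg/L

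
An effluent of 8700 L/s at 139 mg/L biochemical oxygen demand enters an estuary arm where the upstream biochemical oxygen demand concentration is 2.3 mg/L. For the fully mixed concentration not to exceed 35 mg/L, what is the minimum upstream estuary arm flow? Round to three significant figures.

Set C_mix = 35: (Q·2.300 + 8700·139.0) / (Q + 8700) = 35
→ Q = 8700·(139.0 − 35)/(35 − 2.300) = 27670 L/s.

27700 L/s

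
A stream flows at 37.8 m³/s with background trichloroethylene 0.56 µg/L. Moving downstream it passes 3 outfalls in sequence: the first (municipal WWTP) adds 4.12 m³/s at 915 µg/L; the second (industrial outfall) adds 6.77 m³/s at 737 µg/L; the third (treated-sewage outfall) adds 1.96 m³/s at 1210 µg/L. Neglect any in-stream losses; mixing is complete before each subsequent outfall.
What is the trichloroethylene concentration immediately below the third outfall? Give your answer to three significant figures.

Outfall 1: combined Q = 41.92 m³/s; C = (37.80·0.5600 + 4.120·915.0)/41.92 = 90.43 µg/L.
Outfall 2: combined Q = 48.69 m³/s; C = (41.92·90.43 + 6.770·737.0)/48.69 = 180.3 µg/L.
Outfall 3: combined Q = 50.65 m³/s; C = (48.69·180.3 + 1.960·1210)/50.65 = 220.2 µg/L.

220 µg/L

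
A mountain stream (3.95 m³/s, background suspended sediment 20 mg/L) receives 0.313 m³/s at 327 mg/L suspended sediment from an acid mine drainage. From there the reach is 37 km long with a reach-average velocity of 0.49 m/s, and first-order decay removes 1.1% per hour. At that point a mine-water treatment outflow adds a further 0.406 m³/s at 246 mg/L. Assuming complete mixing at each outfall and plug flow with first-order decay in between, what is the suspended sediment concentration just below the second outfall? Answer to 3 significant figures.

Mixed concentration C = ΣQC/ΣQ = (3.950·20.00 + 0.3130·327.0) / 4.263 = 181.4/4.263 = 42.54 mg/L; combined flow 4.263 m³/s.
Travel time t = 37·1000 / 0.49 = 75510 s = 20.98 h.
1.1%/h lost → k = −ln(1 − 0.011) = 0.01106 h⁻¹.
Applying C = C₀e^(−kt): 42.54 × 0.7929 = 33.73 mg/L.
At the second outfall, C = (4.263·33.73 + 0.4060·246.0) / (4.263 + 0.4060) = 52.19 mg/L.

52.2 mg/L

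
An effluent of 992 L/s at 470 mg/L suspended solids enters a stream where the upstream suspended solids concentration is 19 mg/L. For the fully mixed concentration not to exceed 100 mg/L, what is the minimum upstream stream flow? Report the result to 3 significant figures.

Set C_mix = 100: (Q·19.00 + 992.0·470.0) / (Q + 992.0) = 100
→ Q = 992.0·(470.0 − 100)/(100 − 19.00) = 4531 L/s.

4530 L/s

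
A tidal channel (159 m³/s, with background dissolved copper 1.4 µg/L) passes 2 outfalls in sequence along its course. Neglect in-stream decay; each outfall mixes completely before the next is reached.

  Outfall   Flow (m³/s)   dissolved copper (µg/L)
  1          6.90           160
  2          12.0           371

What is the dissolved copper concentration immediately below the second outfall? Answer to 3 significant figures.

32.5 µg/L

After outfall 1: Q = 159.0 + 6.900 = 165.9 m³/s; C = (159.0·1.400 + 6.900·160.0)/165.9 = 7.996 µg/L.
After outfall 2: Q = 165.9 + 12.00 = 177.9 m³/s; C = (165.9·7.996 + 12.00·371.0)/177.9 = 32.48 µg/L.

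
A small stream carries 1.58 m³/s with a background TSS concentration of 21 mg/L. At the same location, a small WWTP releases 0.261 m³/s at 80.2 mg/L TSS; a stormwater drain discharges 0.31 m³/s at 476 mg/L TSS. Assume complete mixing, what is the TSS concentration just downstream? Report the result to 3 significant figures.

93.8 mg/L

After mixing, C = (1.580·21.00 + 0.2610·80.20 + 0.3100·476.0) / 2.151 = 201.7/2.151 = 93.76 mg/L.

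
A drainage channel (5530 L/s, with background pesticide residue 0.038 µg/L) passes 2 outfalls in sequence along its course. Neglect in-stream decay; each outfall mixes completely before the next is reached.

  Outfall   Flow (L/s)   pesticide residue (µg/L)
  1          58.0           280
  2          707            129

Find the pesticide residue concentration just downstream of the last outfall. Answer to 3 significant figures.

Outfall 1: combined Q = 5588 L/s; C = (5530·0.03800 + 58.00·280.0)/5588 = 2.944 µg/L.
Outfall 2: combined Q = 6295 L/s; C = (5588·2.944 + 707.0·129.0)/6295 = 17.10 µg/L.

17.1 µg/L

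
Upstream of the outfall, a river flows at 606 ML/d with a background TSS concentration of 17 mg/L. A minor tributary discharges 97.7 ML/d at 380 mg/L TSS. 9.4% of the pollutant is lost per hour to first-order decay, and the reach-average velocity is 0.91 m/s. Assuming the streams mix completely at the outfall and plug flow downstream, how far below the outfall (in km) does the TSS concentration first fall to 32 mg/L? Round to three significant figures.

Mixed concentration C = ΣQC/ΣQ = (606.0·17.00 + 97.70·380.0) / 703.7 = 47430/703.7 = 67.40 mg/L.
9.4%/h lost → k = −ln(1 − 0.094) = 0.09872 h⁻¹.
Set 67.40·exp(−k·t) = 32 → t = ln(67.40/32)/k = 27160 s = 7.546 h.
Distance = v·t = 0.91·27160 = 24720 m = 24.72 km.

24.7 km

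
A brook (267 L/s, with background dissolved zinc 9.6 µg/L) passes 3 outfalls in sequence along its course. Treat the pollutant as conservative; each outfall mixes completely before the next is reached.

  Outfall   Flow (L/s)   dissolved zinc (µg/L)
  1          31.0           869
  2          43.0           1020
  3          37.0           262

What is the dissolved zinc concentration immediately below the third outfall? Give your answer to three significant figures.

220 µg/L

Outfall 1: combined Q = 298.0 L/s; C = (267.0·9.600 + 31.00·869.0)/298.0 = 99.00 µg/L.
Outfall 2: combined Q = 341.0 L/s; C = (298.0·99.00 + 43.00·1020)/341.0 = 215.1 µg/L.
Outfall 3: combined Q = 378.0 L/s; C = (341.0·215.1 + 37.00·262.0)/378.0 = 219.7 µg/L.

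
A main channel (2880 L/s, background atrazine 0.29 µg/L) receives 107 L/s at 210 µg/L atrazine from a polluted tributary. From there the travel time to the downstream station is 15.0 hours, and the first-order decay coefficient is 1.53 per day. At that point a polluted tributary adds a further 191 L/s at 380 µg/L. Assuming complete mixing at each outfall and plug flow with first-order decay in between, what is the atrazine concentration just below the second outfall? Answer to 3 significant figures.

25.7 µg/L

Mass balance: C = (2880·0.2900 + 107.0·210.0) / 2987 = 23310/2987 = 7.802 µg/L; combined flow 2987 L/s.
First-order decay: C = 7.802·exp(−k·t) = 7.802·0.3843 = 2.999 µg/L.
Second outfall: C = (2987·2.999 + 191.0·380.0)/3178 = 25.66 µg/L.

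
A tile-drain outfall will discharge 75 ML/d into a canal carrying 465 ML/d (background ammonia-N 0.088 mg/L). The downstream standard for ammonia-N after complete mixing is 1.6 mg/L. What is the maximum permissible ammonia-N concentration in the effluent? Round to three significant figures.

11.0 mg/L

At the limit, (Qr·Cr + Qe·Cₑ)/(Qr + Qe) = 1.6:
Cₑ = (540.0·1.6 − 465.0·0.08800) / 75.00 = 10.97 mg/L.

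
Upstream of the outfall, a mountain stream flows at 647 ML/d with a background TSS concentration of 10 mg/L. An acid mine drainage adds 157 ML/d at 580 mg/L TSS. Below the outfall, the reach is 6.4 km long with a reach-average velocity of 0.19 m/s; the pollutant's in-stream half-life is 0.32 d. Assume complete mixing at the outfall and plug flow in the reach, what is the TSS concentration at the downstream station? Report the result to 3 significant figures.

Flow-weighted average: C = (647.0·10.00 + 157.0·580.0) / 804.0 = 97530/804.0 = 121.3 mg/L.
Travel time t = 6.4·1000 / 0.19 = 33680 s = 9.357 h.
Half-life 0.32 d → k = ln 2 / 0.32 = 2.166 d⁻¹.
Applying C = C₀e^(−kt): 121.3 × 0.4298 = 52.14 mg/L.

52.1 mg/L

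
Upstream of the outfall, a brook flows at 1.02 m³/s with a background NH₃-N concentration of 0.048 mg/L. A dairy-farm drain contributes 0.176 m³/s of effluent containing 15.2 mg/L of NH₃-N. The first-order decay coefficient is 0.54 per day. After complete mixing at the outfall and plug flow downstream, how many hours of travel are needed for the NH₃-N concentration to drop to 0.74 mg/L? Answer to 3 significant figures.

Mass balance: C = (1.020·0.04800 + 0.1760·15.20) / 1.196 = 2.724/1.196 = 2.278 mg/L.
2.278·exp(−k·t) = 0.74 → t = ln(2.278/0.74)/k = 179900 s = 49.97 h.

50.0 h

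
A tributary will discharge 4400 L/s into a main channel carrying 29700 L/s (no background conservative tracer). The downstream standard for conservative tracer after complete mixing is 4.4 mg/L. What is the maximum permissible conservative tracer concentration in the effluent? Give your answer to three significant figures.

At the limit, (Qr·Cr + Qe·Cₑ)/(Qr + Qe) = 4.4:
Cₑ = (34100·4.4 − 29700·0) / 4400 = 34.10 mg/L.

34.1 mg/L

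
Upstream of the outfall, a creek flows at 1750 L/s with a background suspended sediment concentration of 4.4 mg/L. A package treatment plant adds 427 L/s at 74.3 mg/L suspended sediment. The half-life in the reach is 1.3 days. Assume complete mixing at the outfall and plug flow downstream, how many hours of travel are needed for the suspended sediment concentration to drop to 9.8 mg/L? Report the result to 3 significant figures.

27.6 h

Conservation of mass: C = (1750·4.400 + 427.0·74.30) / 2177 = 39430/2177 = 18.11 mg/L.
Half-life 1.3 d → k = ln 2 / 1.3 = 0.5332 d⁻¹.
18.11·exp(−k·t) = 9.8 → t = ln(18.11/9.8)/k = 99510 s = 27.64 h.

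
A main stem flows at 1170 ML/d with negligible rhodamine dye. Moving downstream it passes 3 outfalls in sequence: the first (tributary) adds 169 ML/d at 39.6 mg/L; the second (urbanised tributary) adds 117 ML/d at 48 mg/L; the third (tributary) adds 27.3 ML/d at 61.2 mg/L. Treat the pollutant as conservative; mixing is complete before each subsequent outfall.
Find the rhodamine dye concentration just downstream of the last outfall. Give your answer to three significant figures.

9.42 mg/L

After outfall 1: Q = 1170 + 169.0 = 1339 ML/d; C = (1170·0 + 169.0·39.60)/1339 = 4.998 mg/L.
After outfall 2: Q = 1339 + 117.0 = 1456 ML/d; C = (1339·4.998 + 117.0·48.00)/1456 = 8.454 mg/L.
After outfall 3: Q = 1456 + 27.30 = 1483 ML/d; C = (1456·8.454 + 27.30·61.20)/1483 = 9.424 mg/L.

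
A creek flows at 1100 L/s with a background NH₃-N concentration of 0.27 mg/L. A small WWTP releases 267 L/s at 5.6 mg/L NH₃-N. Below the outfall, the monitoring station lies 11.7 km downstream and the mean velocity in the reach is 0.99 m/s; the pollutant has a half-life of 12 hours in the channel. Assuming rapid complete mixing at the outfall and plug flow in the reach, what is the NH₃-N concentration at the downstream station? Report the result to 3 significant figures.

Flow-weighted average: C = (1100·0.2700 + 267.0·5.600) / 1367 = 1792/1367 = 1.311 mg/L.
Travel time t = 11.7·1000 / 0.99 = 11820 s = 3.283 h.
Half-life 12 h → k = ln 2 / 12 = 0.05776 h⁻¹ = 1.386 d⁻¹.
After decay, C = 1.311 × e^(−kt) = 1.311 × 0.8273 = 1.085 mg/L.

1.08 mg/L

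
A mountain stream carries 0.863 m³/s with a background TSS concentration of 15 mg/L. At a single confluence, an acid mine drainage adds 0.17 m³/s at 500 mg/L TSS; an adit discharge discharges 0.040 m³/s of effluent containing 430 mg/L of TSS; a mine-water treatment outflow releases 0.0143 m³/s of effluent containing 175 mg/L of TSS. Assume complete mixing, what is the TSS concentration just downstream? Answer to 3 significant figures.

Mass balance: C = (0.8630·15.00 + 0.1700·500.0 + 0.04000·430.0 + 0.01430·175.0) / 1.087 = 117.6/1.087 = 108.2 mg/L.

108 mg/L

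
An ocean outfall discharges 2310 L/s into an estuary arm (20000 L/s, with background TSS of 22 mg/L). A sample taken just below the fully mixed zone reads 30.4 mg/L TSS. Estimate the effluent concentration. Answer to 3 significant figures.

103 mg/L

Mass balance: 20000·22.00 + 2310·Cₑ = 22310·30.40
→ Cₑ = (22310·30.40 − 20000·22.00) / 2310 = 103.1 mg/L.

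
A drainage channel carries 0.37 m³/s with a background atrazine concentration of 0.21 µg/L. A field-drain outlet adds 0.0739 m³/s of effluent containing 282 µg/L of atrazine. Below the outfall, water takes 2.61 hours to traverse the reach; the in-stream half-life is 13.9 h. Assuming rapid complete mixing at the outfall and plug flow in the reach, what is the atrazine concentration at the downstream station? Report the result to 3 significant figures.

41.4 µg/L

Mass balance: C = (0.3700·0.2100 + 0.07390·282.0) / 0.4439 = 20.92/0.4439 = 47.12 µg/L.
Half-life 13.9 h → k = ln 2 / 13.9 = 0.04987 h⁻¹ = 1.197 d⁻¹.
First-order decay: C = 47.12·exp(−k·t) = 47.12·0.8780 = 41.37 µg/L.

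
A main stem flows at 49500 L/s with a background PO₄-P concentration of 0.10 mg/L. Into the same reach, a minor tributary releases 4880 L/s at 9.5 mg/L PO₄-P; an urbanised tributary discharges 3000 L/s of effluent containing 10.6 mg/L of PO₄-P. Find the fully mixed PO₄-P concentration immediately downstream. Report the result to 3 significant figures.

1.45 mg/L

Mass balance: C = (49500·0.1000 + 4880·9.500 + 3000·10.60) / 57380 = 83110/57380 = 1.448 mg/L.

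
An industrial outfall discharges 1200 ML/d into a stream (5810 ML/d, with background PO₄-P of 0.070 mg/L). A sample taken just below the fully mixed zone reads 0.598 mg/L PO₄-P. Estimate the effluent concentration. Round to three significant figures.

3.15 mg/L

Mass balance: 5810·0.07000 + 1200·Cₑ = 7010·0.5980
→ Cₑ = (7010·0.5980 − 5810·0.07000) / 1200 = 3.154 mg/L.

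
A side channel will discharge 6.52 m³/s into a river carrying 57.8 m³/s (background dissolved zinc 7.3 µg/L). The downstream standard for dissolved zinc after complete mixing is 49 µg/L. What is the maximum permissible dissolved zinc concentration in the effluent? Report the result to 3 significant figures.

At the limit, (Qr·Cr + Qe·Cₑ)/(Qr + Qe) = 49:
Cₑ = (64.32·49 − 57.80·7.300) / 6.520 = 418.7 µg/L.

419 µg/L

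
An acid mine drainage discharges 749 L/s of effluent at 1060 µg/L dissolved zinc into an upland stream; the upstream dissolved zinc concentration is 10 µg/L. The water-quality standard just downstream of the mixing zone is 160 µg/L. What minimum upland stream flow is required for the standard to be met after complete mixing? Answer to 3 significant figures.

Set C_mix = 160: (Q·10.00 + 749.0·1060) / (Q + 749.0) = 160
→ Q = 749.0·(1060 − 160)/(160 − 10.00) = 4494 L/s.

4490 L/s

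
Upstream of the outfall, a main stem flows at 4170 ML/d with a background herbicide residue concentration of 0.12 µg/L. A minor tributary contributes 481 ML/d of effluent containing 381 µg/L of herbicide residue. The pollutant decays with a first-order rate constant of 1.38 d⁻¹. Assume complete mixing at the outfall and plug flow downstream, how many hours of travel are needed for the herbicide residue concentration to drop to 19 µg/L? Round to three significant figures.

After mixing, C = (4170·0.1200 + 481.0·381.0) / 4651 = 183800/4651 = 39.51 µg/L.
39.51·exp(−k·t) = 19 → t = ln(39.51/19)/k = 45840 s = 12.73 h.

12.7 h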